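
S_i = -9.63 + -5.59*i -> [-9.63, -15.22, -20.81, -26.4, -31.99]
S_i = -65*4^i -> [-65, -260, -1040, -4160, -16640]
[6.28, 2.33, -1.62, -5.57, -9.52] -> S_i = 6.28 + -3.95*i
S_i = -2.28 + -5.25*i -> [-2.28, -7.53, -12.78, -18.03, -23.28]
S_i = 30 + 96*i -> [30, 126, 222, 318, 414]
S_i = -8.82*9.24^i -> [-8.82, -81.5, -753.03, -6958.0, -64291.93]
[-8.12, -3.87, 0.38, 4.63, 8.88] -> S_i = -8.12 + 4.25*i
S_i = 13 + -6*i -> [13, 7, 1, -5, -11]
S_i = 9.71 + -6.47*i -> [9.71, 3.24, -3.23, -9.7, -16.17]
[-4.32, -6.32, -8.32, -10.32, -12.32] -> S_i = -4.32 + -2.00*i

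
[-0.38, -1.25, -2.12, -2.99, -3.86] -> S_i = -0.38 + -0.87*i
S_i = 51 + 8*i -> [51, 59, 67, 75, 83]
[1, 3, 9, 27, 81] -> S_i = 1*3^i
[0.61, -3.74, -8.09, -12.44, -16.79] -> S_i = 0.61 + -4.35*i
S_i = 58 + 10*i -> [58, 68, 78, 88, 98]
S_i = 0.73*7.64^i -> [0.73, 5.58, 42.61, 325.54, 2487.12]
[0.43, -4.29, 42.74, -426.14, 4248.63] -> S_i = 0.43*(-9.97)^i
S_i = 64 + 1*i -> [64, 65, 66, 67, 68]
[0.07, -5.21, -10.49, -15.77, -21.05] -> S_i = 0.07 + -5.28*i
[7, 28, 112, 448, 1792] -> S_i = 7*4^i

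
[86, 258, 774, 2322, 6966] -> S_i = 86*3^i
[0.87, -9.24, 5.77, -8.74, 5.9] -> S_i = Random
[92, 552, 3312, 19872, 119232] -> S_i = 92*6^i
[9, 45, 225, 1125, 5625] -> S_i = 9*5^i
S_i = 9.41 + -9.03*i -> [9.41, 0.38, -8.65, -17.68, -26.71]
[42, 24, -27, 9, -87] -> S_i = Random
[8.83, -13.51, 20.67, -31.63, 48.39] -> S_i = 8.83*(-1.53)^i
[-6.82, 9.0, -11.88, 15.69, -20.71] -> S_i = -6.82*(-1.32)^i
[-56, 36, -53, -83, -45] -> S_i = Random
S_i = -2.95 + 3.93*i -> [-2.95, 0.98, 4.91, 8.84, 12.77]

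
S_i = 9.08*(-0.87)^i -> [9.08, -7.9, 6.87, -5.98, 5.2]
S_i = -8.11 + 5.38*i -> [-8.11, -2.73, 2.65, 8.03, 13.41]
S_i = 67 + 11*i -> [67, 78, 89, 100, 111]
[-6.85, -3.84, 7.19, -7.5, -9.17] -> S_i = Random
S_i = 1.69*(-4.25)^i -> [1.69, -7.18, 30.53, -129.73, 551.37]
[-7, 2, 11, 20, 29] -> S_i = -7 + 9*i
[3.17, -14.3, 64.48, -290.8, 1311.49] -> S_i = 3.17*(-4.51)^i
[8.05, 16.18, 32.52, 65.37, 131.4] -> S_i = 8.05*2.01^i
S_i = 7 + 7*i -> [7, 14, 21, 28, 35]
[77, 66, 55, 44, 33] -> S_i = 77 + -11*i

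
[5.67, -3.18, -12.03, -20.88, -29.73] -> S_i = 5.67 + -8.85*i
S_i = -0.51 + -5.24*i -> [-0.51, -5.75, -10.99, -16.23, -21.47]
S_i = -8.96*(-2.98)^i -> [-8.96, 26.7, -79.57, 237.11, -706.6]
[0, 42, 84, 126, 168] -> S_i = 0 + 42*i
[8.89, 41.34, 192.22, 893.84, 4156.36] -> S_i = 8.89*4.65^i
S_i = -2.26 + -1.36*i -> [-2.26, -3.62, -4.98, -6.34, -7.7]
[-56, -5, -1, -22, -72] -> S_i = Random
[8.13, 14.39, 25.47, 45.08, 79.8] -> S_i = 8.13*1.77^i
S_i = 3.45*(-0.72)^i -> [3.45, -2.48, 1.79, -1.29, 0.93]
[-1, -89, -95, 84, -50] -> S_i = Random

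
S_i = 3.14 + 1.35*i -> [3.14, 4.49, 5.84, 7.19, 8.54]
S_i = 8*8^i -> [8, 64, 512, 4096, 32768]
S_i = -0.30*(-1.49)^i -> [-0.3, 0.45, -0.67, 0.99, -1.48]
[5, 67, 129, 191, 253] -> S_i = 5 + 62*i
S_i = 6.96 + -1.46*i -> [6.96, 5.5, 4.04, 2.58, 1.12]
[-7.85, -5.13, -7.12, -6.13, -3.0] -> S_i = Random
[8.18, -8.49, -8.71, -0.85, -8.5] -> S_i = Random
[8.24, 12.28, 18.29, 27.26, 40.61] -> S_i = 8.24*1.49^i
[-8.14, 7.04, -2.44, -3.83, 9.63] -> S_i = Random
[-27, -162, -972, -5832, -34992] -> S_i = -27*6^i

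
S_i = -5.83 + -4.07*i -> [-5.83, -9.9, -13.97, -18.04, -22.11]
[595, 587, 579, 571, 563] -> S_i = 595 + -8*i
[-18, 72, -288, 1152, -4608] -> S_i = -18*-4^i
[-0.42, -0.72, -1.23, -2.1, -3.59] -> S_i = -0.42*1.71^i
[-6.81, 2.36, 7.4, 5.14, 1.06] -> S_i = Random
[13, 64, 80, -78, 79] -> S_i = Random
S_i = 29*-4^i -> [29, -116, 464, -1856, 7424]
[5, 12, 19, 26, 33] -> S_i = 5 + 7*i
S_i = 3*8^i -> [3, 24, 192, 1536, 12288]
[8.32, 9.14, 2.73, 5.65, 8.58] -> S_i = Random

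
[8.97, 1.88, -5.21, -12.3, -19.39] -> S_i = 8.97 + -7.09*i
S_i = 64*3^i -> [64, 192, 576, 1728, 5184]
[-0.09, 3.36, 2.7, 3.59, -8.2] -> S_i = Random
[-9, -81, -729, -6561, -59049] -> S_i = -9*9^i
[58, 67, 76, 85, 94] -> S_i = 58 + 9*i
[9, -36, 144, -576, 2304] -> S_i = 9*-4^i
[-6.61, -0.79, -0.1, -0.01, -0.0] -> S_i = -6.61*0.12^i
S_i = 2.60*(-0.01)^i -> [2.6, -0.03, 0.0, -0.0, 0.0]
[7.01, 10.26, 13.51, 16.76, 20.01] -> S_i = 7.01 + 3.25*i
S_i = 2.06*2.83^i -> [2.06, 5.83, 16.5, 46.69, 132.13]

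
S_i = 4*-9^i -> [4, -36, 324, -2916, 26244]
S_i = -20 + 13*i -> [-20, -7, 6, 19, 32]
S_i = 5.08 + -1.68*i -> [5.08, 3.4, 1.72, 0.04, -1.64]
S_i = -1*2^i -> [-1, -2, -4, -8, -16]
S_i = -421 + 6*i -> [-421, -415, -409, -403, -397]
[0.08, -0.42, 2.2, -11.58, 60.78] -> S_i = 0.08*(-5.25)^i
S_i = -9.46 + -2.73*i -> [-9.46, -12.19, -14.92, -17.65, -20.38]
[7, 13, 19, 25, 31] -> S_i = 7 + 6*i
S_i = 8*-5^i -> [8, -40, 200, -1000, 5000]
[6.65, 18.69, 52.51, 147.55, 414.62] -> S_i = 6.65*2.81^i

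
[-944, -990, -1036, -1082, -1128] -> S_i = -944 + -46*i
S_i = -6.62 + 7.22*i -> [-6.62, 0.6, 7.82, 15.04, 22.26]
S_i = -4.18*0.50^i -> [-4.18, -2.09, -1.04, -0.52, -0.26]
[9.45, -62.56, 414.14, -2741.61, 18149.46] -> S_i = 9.45*(-6.62)^i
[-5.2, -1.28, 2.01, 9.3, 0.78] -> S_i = Random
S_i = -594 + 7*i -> [-594, -587, -580, -573, -566]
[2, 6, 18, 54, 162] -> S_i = 2*3^i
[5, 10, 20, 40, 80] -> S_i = 5*2^i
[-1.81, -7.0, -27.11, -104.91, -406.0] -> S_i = -1.81*3.87^i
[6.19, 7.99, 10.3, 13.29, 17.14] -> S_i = 6.19*1.29^i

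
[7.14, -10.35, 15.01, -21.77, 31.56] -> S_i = 7.14*(-1.45)^i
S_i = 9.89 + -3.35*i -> [9.89, 6.54, 3.19, -0.16, -3.51]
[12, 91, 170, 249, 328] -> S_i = 12 + 79*i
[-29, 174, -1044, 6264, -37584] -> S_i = -29*-6^i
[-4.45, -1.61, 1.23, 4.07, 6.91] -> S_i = -4.45 + 2.84*i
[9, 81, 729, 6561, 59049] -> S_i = 9*9^i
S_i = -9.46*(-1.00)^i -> [-9.46, 9.46, -9.46, 9.46, -9.46]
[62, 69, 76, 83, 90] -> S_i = 62 + 7*i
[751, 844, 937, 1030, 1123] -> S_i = 751 + 93*i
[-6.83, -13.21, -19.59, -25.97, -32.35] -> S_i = -6.83 + -6.38*i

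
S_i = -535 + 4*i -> [-535, -531, -527, -523, -519]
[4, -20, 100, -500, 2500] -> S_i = 4*-5^i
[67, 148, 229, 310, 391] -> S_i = 67 + 81*i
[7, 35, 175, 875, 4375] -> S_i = 7*5^i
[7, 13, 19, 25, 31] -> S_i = 7 + 6*i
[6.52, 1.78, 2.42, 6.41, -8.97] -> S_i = Random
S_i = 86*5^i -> [86, 430, 2150, 10750, 53750]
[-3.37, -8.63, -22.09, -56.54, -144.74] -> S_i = -3.37*2.56^i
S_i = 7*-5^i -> [7, -35, 175, -875, 4375]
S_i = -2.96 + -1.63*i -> [-2.96, -4.59, -6.22, -7.85, -9.48]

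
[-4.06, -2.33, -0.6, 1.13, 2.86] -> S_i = -4.06 + 1.73*i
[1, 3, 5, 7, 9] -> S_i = 1 + 2*i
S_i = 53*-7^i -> [53, -371, 2597, -18179, 127253]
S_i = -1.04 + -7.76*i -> [-1.04, -8.8, -16.56, -24.32, -32.08]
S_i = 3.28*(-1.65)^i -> [3.28, -5.41, 8.93, -14.73, 24.31]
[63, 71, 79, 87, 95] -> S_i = 63 + 8*i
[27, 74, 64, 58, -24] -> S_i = Random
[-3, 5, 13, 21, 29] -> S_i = -3 + 8*i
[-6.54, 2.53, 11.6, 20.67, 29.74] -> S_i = -6.54 + 9.07*i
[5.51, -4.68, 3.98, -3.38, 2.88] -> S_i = 5.51*(-0.85)^i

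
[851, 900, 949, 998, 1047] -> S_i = 851 + 49*i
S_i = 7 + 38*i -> [7, 45, 83, 121, 159]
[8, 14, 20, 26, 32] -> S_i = 8 + 6*i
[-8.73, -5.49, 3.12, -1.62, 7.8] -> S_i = Random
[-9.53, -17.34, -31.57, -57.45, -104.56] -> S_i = -9.53*1.82^i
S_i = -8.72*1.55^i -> [-8.72, -13.52, -20.95, -32.47, -50.33]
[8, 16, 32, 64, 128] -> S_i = 8*2^i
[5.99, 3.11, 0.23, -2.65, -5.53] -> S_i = 5.99 + -2.88*i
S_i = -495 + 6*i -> [-495, -489, -483, -477, -471]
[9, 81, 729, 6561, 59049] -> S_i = 9*9^i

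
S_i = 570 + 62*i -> [570, 632, 694, 756, 818]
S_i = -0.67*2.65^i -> [-0.67, -1.78, -4.71, -12.47, -33.04]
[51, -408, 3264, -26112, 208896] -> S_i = 51*-8^i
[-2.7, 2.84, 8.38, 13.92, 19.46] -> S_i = -2.70 + 5.54*i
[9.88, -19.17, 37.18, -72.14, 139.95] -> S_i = 9.88*(-1.94)^i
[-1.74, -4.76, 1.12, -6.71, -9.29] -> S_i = Random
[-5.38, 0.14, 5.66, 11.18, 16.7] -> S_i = -5.38 + 5.52*i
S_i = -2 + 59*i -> [-2, 57, 116, 175, 234]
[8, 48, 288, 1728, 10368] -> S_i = 8*6^i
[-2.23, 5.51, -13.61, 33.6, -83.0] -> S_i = -2.23*(-2.47)^i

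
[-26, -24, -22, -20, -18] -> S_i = -26 + 2*i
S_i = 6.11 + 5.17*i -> [6.11, 11.28, 16.45, 21.62, 26.79]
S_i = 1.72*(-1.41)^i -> [1.72, -2.43, 3.42, -4.82, 6.8]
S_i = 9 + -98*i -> [9, -89, -187, -285, -383]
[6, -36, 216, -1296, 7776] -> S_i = 6*-6^i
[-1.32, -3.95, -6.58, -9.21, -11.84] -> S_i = -1.32 + -2.63*i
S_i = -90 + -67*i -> [-90, -157, -224, -291, -358]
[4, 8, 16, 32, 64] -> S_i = 4*2^i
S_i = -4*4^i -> [-4, -16, -64, -256, -1024]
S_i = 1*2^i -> [1, 2, 4, 8, 16]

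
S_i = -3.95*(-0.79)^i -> [-3.95, 3.12, -2.47, 1.95, -1.54]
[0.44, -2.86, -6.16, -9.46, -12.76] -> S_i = 0.44 + -3.30*i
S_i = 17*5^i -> [17, 85, 425, 2125, 10625]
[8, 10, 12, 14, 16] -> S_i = 8 + 2*i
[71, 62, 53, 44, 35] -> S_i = 71 + -9*i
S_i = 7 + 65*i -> [7, 72, 137, 202, 267]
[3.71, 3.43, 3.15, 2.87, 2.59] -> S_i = 3.71 + -0.28*i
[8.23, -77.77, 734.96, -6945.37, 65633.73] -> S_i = 8.23*(-9.45)^i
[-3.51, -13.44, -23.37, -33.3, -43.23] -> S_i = -3.51 + -9.93*i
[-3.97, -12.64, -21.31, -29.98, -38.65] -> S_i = -3.97 + -8.67*i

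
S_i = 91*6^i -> [91, 546, 3276, 19656, 117936]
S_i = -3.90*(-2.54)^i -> [-3.9, 9.91, -25.16, 63.91, -162.33]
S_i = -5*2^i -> [-5, -10, -20, -40, -80]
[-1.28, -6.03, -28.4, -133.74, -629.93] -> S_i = -1.28*4.71^i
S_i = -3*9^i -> [-3, -27, -243, -2187, -19683]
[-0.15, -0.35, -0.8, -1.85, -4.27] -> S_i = -0.15*2.31^i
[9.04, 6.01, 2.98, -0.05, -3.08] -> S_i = 9.04 + -3.03*i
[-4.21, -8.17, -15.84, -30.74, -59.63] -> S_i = -4.21*1.94^i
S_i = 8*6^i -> [8, 48, 288, 1728, 10368]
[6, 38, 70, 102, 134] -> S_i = 6 + 32*i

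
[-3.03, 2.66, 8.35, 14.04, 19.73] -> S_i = -3.03 + 5.69*i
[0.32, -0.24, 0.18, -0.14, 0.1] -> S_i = 0.32*(-0.75)^i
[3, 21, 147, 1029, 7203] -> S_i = 3*7^i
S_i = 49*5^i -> [49, 245, 1225, 6125, 30625]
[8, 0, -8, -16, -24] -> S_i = 8 + -8*i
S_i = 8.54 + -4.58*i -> [8.54, 3.96, -0.62, -5.2, -9.78]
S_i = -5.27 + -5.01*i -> [-5.27, -10.28, -15.29, -20.3, -25.31]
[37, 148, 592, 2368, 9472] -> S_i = 37*4^i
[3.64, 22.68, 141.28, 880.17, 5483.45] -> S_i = 3.64*6.23^i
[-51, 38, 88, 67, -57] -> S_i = Random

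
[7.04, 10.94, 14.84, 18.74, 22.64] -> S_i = 7.04 + 3.90*i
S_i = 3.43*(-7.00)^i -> [3.43, -24.01, 168.07, -1176.49, 8235.43]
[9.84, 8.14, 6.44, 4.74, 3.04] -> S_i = 9.84 + -1.70*i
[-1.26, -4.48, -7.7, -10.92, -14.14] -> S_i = -1.26 + -3.22*i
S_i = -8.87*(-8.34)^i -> [-8.87, 73.98, -616.96, 5145.43, -42912.9]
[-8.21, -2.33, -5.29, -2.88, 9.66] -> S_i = Random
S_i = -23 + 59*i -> [-23, 36, 95, 154, 213]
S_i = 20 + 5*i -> [20, 25, 30, 35, 40]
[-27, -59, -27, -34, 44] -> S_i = Random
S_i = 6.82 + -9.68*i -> [6.82, -2.86, -12.54, -22.22, -31.9]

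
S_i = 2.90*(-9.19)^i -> [2.9, -26.65, 244.92, -2250.84, 20685.22]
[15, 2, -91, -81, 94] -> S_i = Random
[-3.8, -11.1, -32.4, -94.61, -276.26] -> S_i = -3.80*2.92^i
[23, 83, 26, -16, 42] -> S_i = Random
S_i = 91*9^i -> [91, 819, 7371, 66339, 597051]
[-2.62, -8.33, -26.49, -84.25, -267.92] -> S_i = -2.62*3.18^i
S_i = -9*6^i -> [-9, -54, -324, -1944, -11664]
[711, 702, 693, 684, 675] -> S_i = 711 + -9*i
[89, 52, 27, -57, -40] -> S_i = Random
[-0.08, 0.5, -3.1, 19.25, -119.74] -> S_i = -0.08*(-6.22)^i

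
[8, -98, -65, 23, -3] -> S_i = Random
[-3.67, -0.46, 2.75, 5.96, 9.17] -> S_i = -3.67 + 3.21*i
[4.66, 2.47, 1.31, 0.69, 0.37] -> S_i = 4.66*0.53^i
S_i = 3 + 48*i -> [3, 51, 99, 147, 195]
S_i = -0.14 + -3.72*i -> [-0.14, -3.86, -7.58, -11.3, -15.02]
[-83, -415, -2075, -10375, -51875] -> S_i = -83*5^i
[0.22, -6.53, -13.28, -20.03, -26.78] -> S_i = 0.22 + -6.75*i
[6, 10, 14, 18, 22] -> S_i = 6 + 4*i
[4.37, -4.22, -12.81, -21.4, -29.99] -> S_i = 4.37 + -8.59*i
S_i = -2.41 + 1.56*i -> [-2.41, -0.85, 0.71, 2.27, 3.83]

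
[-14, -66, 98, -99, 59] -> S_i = Random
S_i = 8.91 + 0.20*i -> [8.91, 9.11, 9.31, 9.51, 9.71]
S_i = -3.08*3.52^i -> [-3.08, -10.84, -38.16, -134.33, -472.85]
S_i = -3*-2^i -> [-3, 6, -12, 24, -48]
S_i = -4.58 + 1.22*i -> [-4.58, -3.36, -2.14, -0.92, 0.3]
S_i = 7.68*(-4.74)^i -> [7.68, -36.4, 172.55, -817.89, 3876.81]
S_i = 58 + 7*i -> [58, 65, 72, 79, 86]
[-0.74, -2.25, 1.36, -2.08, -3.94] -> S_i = Random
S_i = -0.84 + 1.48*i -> [-0.84, 0.64, 2.12, 3.6, 5.08]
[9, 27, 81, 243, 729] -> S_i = 9*3^i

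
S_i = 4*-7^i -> [4, -28, 196, -1372, 9604]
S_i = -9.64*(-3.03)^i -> [-9.64, 29.21, -88.5, 268.17, -812.55]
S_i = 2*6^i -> [2, 12, 72, 432, 2592]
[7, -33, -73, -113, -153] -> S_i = 7 + -40*i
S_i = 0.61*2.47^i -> [0.61, 1.51, 3.72, 9.19, 22.7]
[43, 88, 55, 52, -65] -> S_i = Random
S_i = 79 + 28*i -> [79, 107, 135, 163, 191]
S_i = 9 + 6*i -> [9, 15, 21, 27, 33]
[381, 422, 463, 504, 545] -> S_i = 381 + 41*i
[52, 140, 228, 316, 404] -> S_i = 52 + 88*i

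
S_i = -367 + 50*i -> [-367, -317, -267, -217, -167]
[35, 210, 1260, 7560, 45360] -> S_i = 35*6^i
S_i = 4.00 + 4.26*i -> [4.0, 8.26, 12.52, 16.78, 21.04]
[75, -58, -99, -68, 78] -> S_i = Random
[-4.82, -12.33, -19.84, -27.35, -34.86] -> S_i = -4.82 + -7.51*i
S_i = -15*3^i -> [-15, -45, -135, -405, -1215]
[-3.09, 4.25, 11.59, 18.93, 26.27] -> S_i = -3.09 + 7.34*i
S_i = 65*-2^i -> [65, -130, 260, -520, 1040]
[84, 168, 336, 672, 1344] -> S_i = 84*2^i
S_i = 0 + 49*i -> [0, 49, 98, 147, 196]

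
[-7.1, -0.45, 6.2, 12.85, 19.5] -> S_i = -7.10 + 6.65*i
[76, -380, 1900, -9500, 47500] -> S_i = 76*-5^i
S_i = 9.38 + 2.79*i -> [9.38, 12.17, 14.96, 17.75, 20.54]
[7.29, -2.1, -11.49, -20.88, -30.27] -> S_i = 7.29 + -9.39*i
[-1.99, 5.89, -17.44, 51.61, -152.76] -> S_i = -1.99*(-2.96)^i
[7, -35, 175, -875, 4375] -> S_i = 7*-5^i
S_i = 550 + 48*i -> [550, 598, 646, 694, 742]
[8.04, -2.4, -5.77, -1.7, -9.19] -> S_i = Random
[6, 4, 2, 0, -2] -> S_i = 6 + -2*i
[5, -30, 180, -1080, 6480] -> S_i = 5*-6^i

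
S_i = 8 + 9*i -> [8, 17, 26, 35, 44]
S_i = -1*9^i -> [-1, -9, -81, -729, -6561]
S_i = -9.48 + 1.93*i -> [-9.48, -7.55, -5.62, -3.69, -1.76]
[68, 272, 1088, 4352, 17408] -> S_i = 68*4^i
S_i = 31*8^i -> [31, 248, 1984, 15872, 126976]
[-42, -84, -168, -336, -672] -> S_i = -42*2^i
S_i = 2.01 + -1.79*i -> [2.01, 0.22, -1.57, -3.36, -5.15]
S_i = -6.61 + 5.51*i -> [-6.61, -1.1, 4.41, 9.92, 15.43]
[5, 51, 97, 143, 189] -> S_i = 5 + 46*i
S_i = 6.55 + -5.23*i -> [6.55, 1.32, -3.91, -9.14, -14.37]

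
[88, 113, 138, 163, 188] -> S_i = 88 + 25*i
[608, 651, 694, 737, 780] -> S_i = 608 + 43*i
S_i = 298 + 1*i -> [298, 299, 300, 301, 302]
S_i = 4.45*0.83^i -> [4.45, 3.69, 3.07, 2.54, 2.11]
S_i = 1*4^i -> [1, 4, 16, 64, 256]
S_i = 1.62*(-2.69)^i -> [1.62, -4.36, 11.72, -31.53, 84.83]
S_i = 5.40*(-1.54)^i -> [5.4, -8.32, 12.81, -19.72, 30.37]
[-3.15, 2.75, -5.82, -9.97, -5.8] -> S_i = Random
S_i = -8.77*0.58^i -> [-8.77, -5.09, -2.95, -1.71, -0.99]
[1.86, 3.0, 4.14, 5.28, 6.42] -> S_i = 1.86 + 1.14*i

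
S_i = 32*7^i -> [32, 224, 1568, 10976, 76832]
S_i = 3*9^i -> [3, 27, 243, 2187, 19683]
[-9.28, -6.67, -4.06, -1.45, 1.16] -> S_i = -9.28 + 2.61*i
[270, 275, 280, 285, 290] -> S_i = 270 + 5*i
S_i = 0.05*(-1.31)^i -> [0.05, -0.07, 0.09, -0.11, 0.15]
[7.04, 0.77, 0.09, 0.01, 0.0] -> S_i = 7.04*0.11^i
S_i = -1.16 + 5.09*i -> [-1.16, 3.93, 9.02, 14.11, 19.2]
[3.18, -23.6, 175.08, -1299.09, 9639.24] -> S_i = 3.18*(-7.42)^i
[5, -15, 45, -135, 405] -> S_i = 5*-3^i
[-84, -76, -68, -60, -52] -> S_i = -84 + 8*i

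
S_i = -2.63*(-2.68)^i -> [-2.63, 7.05, -18.89, 50.62, -135.67]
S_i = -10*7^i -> [-10, -70, -490, -3430, -24010]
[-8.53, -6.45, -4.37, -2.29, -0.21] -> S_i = -8.53 + 2.08*i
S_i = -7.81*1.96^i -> [-7.81, -15.31, -30.0, -58.81, -115.26]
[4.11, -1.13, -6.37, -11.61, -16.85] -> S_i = 4.11 + -5.24*i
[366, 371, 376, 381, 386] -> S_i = 366 + 5*i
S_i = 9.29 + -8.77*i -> [9.29, 0.52, -8.25, -17.02, -25.79]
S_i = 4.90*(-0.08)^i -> [4.9, -0.39, 0.03, -0.0, 0.0]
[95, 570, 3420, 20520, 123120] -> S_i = 95*6^i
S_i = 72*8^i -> [72, 576, 4608, 36864, 294912]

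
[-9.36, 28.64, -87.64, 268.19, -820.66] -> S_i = -9.36*(-3.06)^i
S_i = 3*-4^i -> [3, -12, 48, -192, 768]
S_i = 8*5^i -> [8, 40, 200, 1000, 5000]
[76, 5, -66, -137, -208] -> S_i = 76 + -71*i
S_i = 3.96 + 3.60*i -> [3.96, 7.56, 11.16, 14.76, 18.36]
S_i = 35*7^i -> [35, 245, 1715, 12005, 84035]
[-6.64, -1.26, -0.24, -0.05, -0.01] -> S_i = -6.64*0.19^i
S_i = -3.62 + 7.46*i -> [-3.62, 3.84, 11.3, 18.76, 26.22]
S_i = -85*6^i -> [-85, -510, -3060, -18360, -110160]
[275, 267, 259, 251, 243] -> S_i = 275 + -8*i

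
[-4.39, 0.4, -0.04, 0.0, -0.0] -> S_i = -4.39*(-0.09)^i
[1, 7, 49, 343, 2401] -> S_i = 1*7^i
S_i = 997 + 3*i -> [997, 1000, 1003, 1006, 1009]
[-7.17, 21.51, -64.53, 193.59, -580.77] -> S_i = -7.17*(-3.00)^i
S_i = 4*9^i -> [4, 36, 324, 2916, 26244]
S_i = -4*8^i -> [-4, -32, -256, -2048, -16384]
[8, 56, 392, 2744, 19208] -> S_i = 8*7^i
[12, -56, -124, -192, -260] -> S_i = 12 + -68*i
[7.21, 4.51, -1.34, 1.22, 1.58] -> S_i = Random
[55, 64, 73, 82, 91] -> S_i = 55 + 9*i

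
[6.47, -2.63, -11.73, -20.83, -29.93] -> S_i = 6.47 + -9.10*i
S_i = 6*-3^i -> [6, -18, 54, -162, 486]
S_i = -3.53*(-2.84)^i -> [-3.53, 10.03, -28.47, 80.86, -229.64]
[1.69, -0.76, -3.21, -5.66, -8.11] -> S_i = 1.69 + -2.45*i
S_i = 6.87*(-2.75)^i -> [6.87, -18.89, 51.95, -142.87, 392.9]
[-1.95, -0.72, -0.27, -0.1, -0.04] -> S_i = -1.95*0.37^i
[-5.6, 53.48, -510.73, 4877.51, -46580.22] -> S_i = -5.60*(-9.55)^i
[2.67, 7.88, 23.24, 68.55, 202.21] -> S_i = 2.67*2.95^i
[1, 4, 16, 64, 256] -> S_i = 1*4^i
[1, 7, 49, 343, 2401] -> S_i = 1*7^i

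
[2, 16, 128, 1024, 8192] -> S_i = 2*8^i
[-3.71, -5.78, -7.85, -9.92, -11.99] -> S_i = -3.71 + -2.07*i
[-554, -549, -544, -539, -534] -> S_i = -554 + 5*i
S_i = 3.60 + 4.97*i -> [3.6, 8.57, 13.54, 18.51, 23.48]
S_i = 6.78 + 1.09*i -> [6.78, 7.87, 8.96, 10.05, 11.14]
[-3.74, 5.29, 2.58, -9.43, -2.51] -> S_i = Random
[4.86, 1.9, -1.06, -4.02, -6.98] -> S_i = 4.86 + -2.96*i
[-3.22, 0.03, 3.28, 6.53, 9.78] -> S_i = -3.22 + 3.25*i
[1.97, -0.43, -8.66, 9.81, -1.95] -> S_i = Random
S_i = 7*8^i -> [7, 56, 448, 3584, 28672]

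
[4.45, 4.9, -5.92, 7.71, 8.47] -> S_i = Random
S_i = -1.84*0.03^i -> [-1.84, -0.06, -0.0, -0.0, -0.0]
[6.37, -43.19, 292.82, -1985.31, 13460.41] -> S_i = 6.37*(-6.78)^i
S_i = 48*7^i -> [48, 336, 2352, 16464, 115248]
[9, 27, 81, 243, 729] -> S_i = 9*3^i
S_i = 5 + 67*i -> [5, 72, 139, 206, 273]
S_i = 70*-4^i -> [70, -280, 1120, -4480, 17920]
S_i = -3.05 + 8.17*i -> [-3.05, 5.12, 13.29, 21.46, 29.63]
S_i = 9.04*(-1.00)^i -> [9.04, -9.04, 9.04, -9.04, 9.04]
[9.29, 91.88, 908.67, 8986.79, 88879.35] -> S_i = 9.29*9.89^i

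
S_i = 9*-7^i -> [9, -63, 441, -3087, 21609]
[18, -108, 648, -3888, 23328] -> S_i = 18*-6^i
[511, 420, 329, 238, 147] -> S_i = 511 + -91*i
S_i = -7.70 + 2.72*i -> [-7.7, -4.98, -2.26, 0.46, 3.18]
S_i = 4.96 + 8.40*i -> [4.96, 13.36, 21.76, 30.16, 38.56]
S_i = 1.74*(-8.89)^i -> [1.74, -15.47, 137.52, -1222.52, 10868.17]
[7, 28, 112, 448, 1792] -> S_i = 7*4^i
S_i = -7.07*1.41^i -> [-7.07, -9.97, -14.06, -19.82, -27.94]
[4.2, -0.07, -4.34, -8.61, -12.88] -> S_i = 4.20 + -4.27*i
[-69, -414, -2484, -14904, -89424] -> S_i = -69*6^i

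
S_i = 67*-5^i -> [67, -335, 1675, -8375, 41875]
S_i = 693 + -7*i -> [693, 686, 679, 672, 665]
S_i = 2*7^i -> [2, 14, 98, 686, 4802]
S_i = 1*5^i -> [1, 5, 25, 125, 625]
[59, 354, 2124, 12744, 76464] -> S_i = 59*6^i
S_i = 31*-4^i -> [31, -124, 496, -1984, 7936]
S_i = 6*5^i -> [6, 30, 150, 750, 3750]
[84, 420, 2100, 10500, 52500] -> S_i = 84*5^i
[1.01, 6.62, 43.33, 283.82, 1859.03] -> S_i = 1.01*6.55^i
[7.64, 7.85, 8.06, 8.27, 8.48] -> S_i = 7.64 + 0.21*i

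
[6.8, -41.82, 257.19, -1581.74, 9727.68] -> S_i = 6.80*(-6.15)^i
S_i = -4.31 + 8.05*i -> [-4.31, 3.74, 11.79, 19.84, 27.89]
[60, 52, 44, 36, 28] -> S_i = 60 + -8*i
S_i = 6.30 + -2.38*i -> [6.3, 3.92, 1.54, -0.84, -3.22]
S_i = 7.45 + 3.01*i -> [7.45, 10.46, 13.47, 16.48, 19.49]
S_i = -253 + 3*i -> [-253, -250, -247, -244, -241]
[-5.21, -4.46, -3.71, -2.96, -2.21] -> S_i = -5.21 + 0.75*i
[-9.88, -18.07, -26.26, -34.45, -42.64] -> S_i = -9.88 + -8.19*i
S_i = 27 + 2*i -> [27, 29, 31, 33, 35]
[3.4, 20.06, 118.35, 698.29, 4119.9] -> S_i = 3.40*5.90^i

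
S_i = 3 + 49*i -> [3, 52, 101, 150, 199]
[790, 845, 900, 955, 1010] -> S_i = 790 + 55*i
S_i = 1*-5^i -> [1, -5, 25, -125, 625]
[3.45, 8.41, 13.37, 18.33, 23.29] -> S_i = 3.45 + 4.96*i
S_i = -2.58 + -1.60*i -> [-2.58, -4.18, -5.78, -7.38, -8.98]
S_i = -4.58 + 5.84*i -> [-4.58, 1.26, 7.1, 12.94, 18.78]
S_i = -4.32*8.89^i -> [-4.32, -38.4, -341.42, -3035.21, -26983.03]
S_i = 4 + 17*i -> [4, 21, 38, 55, 72]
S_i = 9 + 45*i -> [9, 54, 99, 144, 189]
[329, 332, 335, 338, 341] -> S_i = 329 + 3*i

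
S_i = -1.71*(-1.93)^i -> [-1.71, 3.3, -6.37, 12.29, -23.73]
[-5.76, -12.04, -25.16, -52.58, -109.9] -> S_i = -5.76*2.09^i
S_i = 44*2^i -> [44, 88, 176, 352, 704]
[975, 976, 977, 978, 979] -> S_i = 975 + 1*i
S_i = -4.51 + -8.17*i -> [-4.51, -12.68, -20.85, -29.02, -37.19]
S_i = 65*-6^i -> [65, -390, 2340, -14040, 84240]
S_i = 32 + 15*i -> [32, 47, 62, 77, 92]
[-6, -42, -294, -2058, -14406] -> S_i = -6*7^i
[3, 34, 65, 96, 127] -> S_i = 3 + 31*i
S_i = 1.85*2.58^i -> [1.85, 4.77, 12.31, 31.77, 81.97]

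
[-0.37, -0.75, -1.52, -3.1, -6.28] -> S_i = -0.37*2.03^i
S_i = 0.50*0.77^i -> [0.5, 0.38, 0.3, 0.23, 0.18]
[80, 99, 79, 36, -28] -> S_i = Random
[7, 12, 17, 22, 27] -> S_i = 7 + 5*i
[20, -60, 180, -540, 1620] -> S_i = 20*-3^i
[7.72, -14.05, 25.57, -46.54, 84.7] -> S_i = 7.72*(-1.82)^i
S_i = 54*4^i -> [54, 216, 864, 3456, 13824]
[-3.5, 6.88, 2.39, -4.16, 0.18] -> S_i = Random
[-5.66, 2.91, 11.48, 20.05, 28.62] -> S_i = -5.66 + 8.57*i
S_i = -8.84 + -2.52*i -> [-8.84, -11.36, -13.88, -16.4, -18.92]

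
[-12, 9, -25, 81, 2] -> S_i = Random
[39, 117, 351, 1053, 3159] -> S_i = 39*3^i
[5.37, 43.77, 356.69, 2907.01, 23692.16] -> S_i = 5.37*8.15^i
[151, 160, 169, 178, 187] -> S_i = 151 + 9*i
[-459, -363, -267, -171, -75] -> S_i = -459 + 96*i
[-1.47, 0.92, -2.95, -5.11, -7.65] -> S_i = Random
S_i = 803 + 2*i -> [803, 805, 807, 809, 811]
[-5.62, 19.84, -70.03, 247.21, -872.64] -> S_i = -5.62*(-3.53)^i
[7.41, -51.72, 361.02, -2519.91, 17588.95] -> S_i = 7.41*(-6.98)^i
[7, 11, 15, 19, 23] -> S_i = 7 + 4*i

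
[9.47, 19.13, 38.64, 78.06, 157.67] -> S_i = 9.47*2.02^i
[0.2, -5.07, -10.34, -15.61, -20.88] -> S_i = 0.20 + -5.27*i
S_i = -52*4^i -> [-52, -208, -832, -3328, -13312]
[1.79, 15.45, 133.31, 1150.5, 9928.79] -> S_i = 1.79*8.63^i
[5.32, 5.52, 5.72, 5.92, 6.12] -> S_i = 5.32 + 0.20*i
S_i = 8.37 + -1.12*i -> [8.37, 7.25, 6.13, 5.01, 3.89]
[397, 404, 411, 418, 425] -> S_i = 397 + 7*i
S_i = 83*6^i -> [83, 498, 2988, 17928, 107568]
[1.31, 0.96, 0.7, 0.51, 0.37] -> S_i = 1.31*0.73^i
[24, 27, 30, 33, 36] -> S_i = 24 + 3*i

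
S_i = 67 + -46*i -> [67, 21, -25, -71, -117]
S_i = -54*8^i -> [-54, -432, -3456, -27648, -221184]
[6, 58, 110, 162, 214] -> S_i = 6 + 52*i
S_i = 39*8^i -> [39, 312, 2496, 19968, 159744]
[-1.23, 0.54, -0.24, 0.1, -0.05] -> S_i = -1.23*(-0.44)^i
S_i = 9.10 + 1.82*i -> [9.1, 10.92, 12.74, 14.56, 16.38]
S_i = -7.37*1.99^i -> [-7.37, -14.67, -29.19, -58.08, -115.58]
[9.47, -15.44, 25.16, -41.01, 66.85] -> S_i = 9.47*(-1.63)^i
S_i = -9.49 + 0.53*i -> [-9.49, -8.96, -8.43, -7.9, -7.37]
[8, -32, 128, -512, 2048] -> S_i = 8*-4^i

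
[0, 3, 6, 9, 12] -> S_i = 0 + 3*i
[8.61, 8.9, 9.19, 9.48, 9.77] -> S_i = 8.61 + 0.29*i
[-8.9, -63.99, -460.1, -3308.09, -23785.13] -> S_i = -8.90*7.19^i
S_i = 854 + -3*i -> [854, 851, 848, 845, 842]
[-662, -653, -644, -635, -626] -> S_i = -662 + 9*i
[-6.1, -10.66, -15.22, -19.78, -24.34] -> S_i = -6.10 + -4.56*i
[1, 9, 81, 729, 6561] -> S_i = 1*9^i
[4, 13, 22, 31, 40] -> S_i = 4 + 9*i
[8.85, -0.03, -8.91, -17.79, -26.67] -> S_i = 8.85 + -8.88*i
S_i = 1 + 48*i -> [1, 49, 97, 145, 193]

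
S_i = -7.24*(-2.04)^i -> [-7.24, 14.77, -30.13, 61.47, -125.39]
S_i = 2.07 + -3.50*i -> [2.07, -1.43, -4.93, -8.43, -11.93]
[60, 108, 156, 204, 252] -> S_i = 60 + 48*i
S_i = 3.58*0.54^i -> [3.58, 1.93, 1.04, 0.56, 0.3]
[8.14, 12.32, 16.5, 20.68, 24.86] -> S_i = 8.14 + 4.18*i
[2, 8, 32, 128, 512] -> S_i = 2*4^i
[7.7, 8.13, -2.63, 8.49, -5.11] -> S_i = Random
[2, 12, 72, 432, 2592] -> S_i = 2*6^i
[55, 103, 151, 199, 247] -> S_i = 55 + 48*i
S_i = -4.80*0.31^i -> [-4.8, -1.49, -0.46, -0.14, -0.04]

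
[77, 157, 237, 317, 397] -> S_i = 77 + 80*i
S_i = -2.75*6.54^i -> [-2.75, -17.98, -117.62, -769.25, -5030.88]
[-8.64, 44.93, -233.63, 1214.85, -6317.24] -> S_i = -8.64*(-5.20)^i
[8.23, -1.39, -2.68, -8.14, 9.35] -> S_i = Random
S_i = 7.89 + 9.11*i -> [7.89, 17.0, 26.11, 35.22, 44.33]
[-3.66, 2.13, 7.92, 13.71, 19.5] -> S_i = -3.66 + 5.79*i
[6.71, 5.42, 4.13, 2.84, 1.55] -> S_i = 6.71 + -1.29*i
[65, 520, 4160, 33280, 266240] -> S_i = 65*8^i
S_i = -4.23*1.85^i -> [-4.23, -7.83, -14.48, -26.78, -49.55]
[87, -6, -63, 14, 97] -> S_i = Random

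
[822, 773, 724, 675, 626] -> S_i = 822 + -49*i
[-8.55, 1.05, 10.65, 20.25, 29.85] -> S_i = -8.55 + 9.60*i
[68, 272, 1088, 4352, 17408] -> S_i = 68*4^i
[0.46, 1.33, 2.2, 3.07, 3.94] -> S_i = 0.46 + 0.87*i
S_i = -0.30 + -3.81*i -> [-0.3, -4.11, -7.92, -11.73, -15.54]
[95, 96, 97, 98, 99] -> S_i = 95 + 1*i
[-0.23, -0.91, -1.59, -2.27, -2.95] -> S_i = -0.23 + -0.68*i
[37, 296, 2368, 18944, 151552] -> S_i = 37*8^i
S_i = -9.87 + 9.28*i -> [-9.87, -0.59, 8.69, 17.97, 27.25]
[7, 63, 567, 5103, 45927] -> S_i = 7*9^i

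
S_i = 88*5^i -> [88, 440, 2200, 11000, 55000]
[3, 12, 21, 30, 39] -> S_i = 3 + 9*i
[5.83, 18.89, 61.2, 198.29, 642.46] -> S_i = 5.83*3.24^i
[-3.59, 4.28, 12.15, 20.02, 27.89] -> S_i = -3.59 + 7.87*i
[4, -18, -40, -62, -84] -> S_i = 4 + -22*i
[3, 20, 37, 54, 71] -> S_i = 3 + 17*i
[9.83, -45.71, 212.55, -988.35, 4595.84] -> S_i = 9.83*(-4.65)^i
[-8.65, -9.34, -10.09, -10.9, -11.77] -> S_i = -8.65*1.08^i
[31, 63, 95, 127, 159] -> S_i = 31 + 32*i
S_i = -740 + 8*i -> [-740, -732, -724, -716, -708]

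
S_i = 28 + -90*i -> [28, -62, -152, -242, -332]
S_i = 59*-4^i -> [59, -236, 944, -3776, 15104]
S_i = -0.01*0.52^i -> [-0.01, -0.01, -0.0, -0.0, -0.0]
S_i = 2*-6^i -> [2, -12, 72, -432, 2592]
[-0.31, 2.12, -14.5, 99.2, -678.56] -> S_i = -0.31*(-6.84)^i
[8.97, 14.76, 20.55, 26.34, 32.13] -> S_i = 8.97 + 5.79*i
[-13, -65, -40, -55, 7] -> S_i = Random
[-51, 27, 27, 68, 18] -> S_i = Random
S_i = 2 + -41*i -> [2, -39, -80, -121, -162]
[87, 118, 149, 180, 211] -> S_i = 87 + 31*i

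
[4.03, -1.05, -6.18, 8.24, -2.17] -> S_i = Random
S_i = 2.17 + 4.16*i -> [2.17, 6.33, 10.49, 14.65, 18.81]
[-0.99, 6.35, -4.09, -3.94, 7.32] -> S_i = Random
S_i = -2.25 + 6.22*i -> [-2.25, 3.97, 10.19, 16.41, 22.63]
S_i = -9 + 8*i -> [-9, -1, 7, 15, 23]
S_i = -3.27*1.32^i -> [-3.27, -4.32, -5.7, -7.52, -9.93]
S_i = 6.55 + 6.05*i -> [6.55, 12.6, 18.65, 24.7, 30.75]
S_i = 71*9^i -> [71, 639, 5751, 51759, 465831]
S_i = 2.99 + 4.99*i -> [2.99, 7.98, 12.97, 17.96, 22.95]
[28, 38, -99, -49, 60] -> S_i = Random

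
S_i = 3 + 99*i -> [3, 102, 201, 300, 399]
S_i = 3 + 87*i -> [3, 90, 177, 264, 351]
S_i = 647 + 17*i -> [647, 664, 681, 698, 715]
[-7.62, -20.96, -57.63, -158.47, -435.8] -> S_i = -7.62*2.75^i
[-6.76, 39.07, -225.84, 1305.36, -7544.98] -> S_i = -6.76*(-5.78)^i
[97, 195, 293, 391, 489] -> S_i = 97 + 98*i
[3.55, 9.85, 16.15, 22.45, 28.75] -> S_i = 3.55 + 6.30*i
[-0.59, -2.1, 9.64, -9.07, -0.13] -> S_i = Random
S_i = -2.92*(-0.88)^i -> [-2.92, 2.57, -2.26, 1.99, -1.75]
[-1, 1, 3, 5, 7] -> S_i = -1 + 2*i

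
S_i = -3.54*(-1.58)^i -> [-3.54, 5.59, -8.84, 13.96, -22.06]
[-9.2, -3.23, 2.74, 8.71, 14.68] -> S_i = -9.20 + 5.97*i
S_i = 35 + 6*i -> [35, 41, 47, 53, 59]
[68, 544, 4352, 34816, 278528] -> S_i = 68*8^i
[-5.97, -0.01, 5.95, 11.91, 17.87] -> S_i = -5.97 + 5.96*i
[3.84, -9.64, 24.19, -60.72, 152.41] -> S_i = 3.84*(-2.51)^i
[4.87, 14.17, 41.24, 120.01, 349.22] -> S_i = 4.87*2.91^i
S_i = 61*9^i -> [61, 549, 4941, 44469, 400221]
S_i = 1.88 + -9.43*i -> [1.88, -7.55, -16.98, -26.41, -35.84]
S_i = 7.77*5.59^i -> [7.77, 43.43, 242.8, 1357.24, 7586.97]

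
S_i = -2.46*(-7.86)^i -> [-2.46, 19.34, -151.98, 1194.55, -9389.13]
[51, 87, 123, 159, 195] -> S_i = 51 + 36*i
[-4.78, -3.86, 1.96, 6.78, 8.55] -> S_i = Random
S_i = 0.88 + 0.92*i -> [0.88, 1.8, 2.72, 3.64, 4.56]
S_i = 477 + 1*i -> [477, 478, 479, 480, 481]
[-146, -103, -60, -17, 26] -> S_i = -146 + 43*i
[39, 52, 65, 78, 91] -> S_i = 39 + 13*i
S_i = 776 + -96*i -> [776, 680, 584, 488, 392]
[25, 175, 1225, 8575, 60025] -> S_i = 25*7^i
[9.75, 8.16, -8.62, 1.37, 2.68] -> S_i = Random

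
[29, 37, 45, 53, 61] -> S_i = 29 + 8*i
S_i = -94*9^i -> [-94, -846, -7614, -68526, -616734]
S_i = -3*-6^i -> [-3, 18, -108, 648, -3888]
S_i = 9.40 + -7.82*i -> [9.4, 1.58, -6.24, -14.06, -21.88]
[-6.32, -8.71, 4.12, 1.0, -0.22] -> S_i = Random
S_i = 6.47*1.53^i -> [6.47, 9.9, 15.15, 23.17, 35.45]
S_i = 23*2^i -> [23, 46, 92, 184, 368]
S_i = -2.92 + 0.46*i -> [-2.92, -2.46, -2.0, -1.54, -1.08]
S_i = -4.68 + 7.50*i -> [-4.68, 2.82, 10.32, 17.82, 25.32]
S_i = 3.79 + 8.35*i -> [3.79, 12.14, 20.49, 28.84, 37.19]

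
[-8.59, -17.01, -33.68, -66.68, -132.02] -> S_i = -8.59*1.98^i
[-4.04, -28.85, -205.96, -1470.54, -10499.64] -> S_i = -4.04*7.14^i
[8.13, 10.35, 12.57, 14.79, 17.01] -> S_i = 8.13 + 2.22*i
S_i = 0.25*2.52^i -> [0.25, 0.63, 1.59, 4.0, 10.08]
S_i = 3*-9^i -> [3, -27, 243, -2187, 19683]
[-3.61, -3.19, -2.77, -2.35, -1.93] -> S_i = -3.61 + 0.42*i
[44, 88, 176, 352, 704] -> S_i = 44*2^i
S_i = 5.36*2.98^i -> [5.36, 15.97, 47.6, 141.84, 422.7]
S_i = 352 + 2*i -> [352, 354, 356, 358, 360]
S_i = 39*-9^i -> [39, -351, 3159, -28431, 255879]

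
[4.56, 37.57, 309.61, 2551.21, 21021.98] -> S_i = 4.56*8.24^i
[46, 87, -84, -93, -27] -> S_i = Random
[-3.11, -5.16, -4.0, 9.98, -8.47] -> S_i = Random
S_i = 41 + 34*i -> [41, 75, 109, 143, 177]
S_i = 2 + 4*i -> [2, 6, 10, 14, 18]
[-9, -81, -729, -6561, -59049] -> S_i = -9*9^i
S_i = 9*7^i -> [9, 63, 441, 3087, 21609]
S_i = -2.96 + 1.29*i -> [-2.96, -1.67, -0.38, 0.91, 2.2]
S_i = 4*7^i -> [4, 28, 196, 1372, 9604]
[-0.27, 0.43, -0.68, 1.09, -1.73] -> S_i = -0.27*(-1.59)^i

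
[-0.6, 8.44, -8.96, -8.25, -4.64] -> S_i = Random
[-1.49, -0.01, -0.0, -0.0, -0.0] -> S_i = -1.49*0.01^i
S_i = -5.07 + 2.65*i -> [-5.07, -2.42, 0.23, 2.88, 5.53]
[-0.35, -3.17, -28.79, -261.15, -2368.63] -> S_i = -0.35*9.07^i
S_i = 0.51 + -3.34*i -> [0.51, -2.83, -6.17, -9.51, -12.85]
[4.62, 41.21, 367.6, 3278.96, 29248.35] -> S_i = 4.62*8.92^i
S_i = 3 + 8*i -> [3, 11, 19, 27, 35]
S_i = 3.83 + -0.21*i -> [3.83, 3.62, 3.41, 3.2, 2.99]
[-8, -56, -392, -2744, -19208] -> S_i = -8*7^i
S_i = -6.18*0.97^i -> [-6.18, -5.99, -5.81, -5.64, -5.47]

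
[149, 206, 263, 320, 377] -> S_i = 149 + 57*i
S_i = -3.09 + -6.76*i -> [-3.09, -9.85, -16.61, -23.37, -30.13]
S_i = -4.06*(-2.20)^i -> [-4.06, 8.93, -19.65, 43.23, -95.11]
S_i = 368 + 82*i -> [368, 450, 532, 614, 696]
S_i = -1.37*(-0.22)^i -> [-1.37, 0.3, -0.07, 0.01, -0.0]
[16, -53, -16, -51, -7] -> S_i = Random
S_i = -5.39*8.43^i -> [-5.39, -45.44, -383.04, -3229.03, -27220.69]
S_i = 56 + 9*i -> [56, 65, 74, 83, 92]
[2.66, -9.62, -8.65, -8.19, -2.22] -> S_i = Random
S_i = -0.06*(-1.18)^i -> [-0.06, 0.07, -0.08, 0.1, -0.12]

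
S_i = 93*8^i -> [93, 744, 5952, 47616, 380928]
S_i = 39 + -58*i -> [39, -19, -77, -135, -193]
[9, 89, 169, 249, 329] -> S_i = 9 + 80*i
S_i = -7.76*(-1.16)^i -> [-7.76, 9.0, -10.44, 12.11, -14.05]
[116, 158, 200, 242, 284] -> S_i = 116 + 42*i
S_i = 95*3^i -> [95, 285, 855, 2565, 7695]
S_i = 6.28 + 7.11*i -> [6.28, 13.39, 20.5, 27.61, 34.72]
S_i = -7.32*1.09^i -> [-7.32, -7.98, -8.7, -9.48, -10.33]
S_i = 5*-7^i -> [5, -35, 245, -1715, 12005]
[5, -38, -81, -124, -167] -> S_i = 5 + -43*i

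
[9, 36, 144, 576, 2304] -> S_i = 9*4^i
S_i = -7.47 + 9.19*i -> [-7.47, 1.72, 10.91, 20.1, 29.29]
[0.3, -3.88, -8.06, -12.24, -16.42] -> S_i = 0.30 + -4.18*i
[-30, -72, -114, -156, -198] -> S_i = -30 + -42*i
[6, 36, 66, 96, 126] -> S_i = 6 + 30*i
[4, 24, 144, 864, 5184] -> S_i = 4*6^i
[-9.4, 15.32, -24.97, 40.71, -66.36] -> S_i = -9.40*(-1.63)^i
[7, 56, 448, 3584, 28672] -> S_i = 7*8^i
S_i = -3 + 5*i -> [-3, 2, 7, 12, 17]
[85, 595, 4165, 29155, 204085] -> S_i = 85*7^i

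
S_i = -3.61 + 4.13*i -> [-3.61, 0.52, 4.65, 8.78, 12.91]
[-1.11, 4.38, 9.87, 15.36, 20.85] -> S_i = -1.11 + 5.49*i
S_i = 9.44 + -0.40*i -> [9.44, 9.04, 8.64, 8.24, 7.84]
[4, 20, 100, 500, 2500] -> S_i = 4*5^i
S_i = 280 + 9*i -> [280, 289, 298, 307, 316]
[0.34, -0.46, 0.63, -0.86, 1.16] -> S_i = 0.34*(-1.36)^i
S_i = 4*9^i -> [4, 36, 324, 2916, 26244]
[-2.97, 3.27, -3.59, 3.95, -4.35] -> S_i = -2.97*(-1.10)^i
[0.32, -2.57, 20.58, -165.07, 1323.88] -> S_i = 0.32*(-8.02)^i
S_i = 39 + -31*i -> [39, 8, -23, -54, -85]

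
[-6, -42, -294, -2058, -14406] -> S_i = -6*7^i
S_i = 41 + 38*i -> [41, 79, 117, 155, 193]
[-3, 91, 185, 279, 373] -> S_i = -3 + 94*i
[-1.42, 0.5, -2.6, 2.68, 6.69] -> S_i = Random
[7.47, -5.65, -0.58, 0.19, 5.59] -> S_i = Random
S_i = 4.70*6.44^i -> [4.7, 30.27, 194.93, 1255.32, 8084.28]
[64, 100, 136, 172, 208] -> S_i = 64 + 36*i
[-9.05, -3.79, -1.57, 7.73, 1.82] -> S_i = Random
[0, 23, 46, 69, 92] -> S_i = 0 + 23*i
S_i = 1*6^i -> [1, 6, 36, 216, 1296]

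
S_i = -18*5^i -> [-18, -90, -450, -2250, -11250]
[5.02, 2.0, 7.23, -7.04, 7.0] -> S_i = Random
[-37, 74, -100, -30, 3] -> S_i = Random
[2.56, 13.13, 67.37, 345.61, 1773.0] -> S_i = 2.56*5.13^i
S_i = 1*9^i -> [1, 9, 81, 729, 6561]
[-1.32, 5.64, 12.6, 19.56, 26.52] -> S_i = -1.32 + 6.96*i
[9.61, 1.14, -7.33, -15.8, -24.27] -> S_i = 9.61 + -8.47*i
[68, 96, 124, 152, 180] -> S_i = 68 + 28*i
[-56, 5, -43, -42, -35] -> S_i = Random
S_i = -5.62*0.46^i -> [-5.62, -2.59, -1.19, -0.55, -0.25]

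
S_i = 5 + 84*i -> [5, 89, 173, 257, 341]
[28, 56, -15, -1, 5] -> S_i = Random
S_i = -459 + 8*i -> [-459, -451, -443, -435, -427]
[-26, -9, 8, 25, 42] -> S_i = -26 + 17*i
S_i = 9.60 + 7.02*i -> [9.6, 16.62, 23.64, 30.66, 37.68]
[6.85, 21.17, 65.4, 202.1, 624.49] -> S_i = 6.85*3.09^i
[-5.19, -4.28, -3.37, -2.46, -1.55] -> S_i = -5.19 + 0.91*i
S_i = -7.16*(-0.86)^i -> [-7.16, 6.16, -5.3, 4.55, -3.92]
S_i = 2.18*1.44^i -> [2.18, 3.14, 4.52, 6.51, 9.37]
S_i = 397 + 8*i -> [397, 405, 413, 421, 429]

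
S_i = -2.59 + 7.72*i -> [-2.59, 5.13, 12.85, 20.57, 28.29]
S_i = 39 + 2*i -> [39, 41, 43, 45, 47]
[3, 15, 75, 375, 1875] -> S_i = 3*5^i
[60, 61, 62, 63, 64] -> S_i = 60 + 1*i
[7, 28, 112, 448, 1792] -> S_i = 7*4^i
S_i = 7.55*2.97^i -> [7.55, 22.42, 66.6, 197.8, 587.45]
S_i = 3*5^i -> [3, 15, 75, 375, 1875]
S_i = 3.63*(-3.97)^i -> [3.63, -14.41, 57.21, -227.13, 901.71]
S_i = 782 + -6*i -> [782, 776, 770, 764, 758]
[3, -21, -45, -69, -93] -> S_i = 3 + -24*i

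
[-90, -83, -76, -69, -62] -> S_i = -90 + 7*i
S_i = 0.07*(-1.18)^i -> [0.07, -0.08, 0.1, -0.12, 0.14]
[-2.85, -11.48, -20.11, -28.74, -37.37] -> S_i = -2.85 + -8.63*i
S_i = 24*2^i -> [24, 48, 96, 192, 384]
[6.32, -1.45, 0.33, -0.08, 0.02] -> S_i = 6.32*(-0.23)^i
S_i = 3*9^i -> [3, 27, 243, 2187, 19683]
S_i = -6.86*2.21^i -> [-6.86, -15.16, -33.5, -74.05, -163.64]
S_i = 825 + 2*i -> [825, 827, 829, 831, 833]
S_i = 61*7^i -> [61, 427, 2989, 20923, 146461]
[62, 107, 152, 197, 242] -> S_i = 62 + 45*i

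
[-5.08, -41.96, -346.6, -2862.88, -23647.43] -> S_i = -5.08*8.26^i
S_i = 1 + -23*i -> [1, -22, -45, -68, -91]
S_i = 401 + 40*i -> [401, 441, 481, 521, 561]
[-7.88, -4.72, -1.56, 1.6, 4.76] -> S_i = -7.88 + 3.16*i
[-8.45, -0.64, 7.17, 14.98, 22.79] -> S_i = -8.45 + 7.81*i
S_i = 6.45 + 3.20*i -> [6.45, 9.65, 12.85, 16.05, 19.25]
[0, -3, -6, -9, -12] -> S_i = 0 + -3*i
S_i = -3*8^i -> [-3, -24, -192, -1536, -12288]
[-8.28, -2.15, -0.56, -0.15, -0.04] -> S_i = -8.28*0.26^i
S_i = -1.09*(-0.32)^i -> [-1.09, 0.35, -0.11, 0.04, -0.01]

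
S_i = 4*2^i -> [4, 8, 16, 32, 64]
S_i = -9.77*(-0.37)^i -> [-9.77, 3.61, -1.34, 0.49, -0.18]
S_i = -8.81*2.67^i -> [-8.81, -23.52, -62.81, -167.69, -447.73]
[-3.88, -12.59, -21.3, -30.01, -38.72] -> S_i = -3.88 + -8.71*i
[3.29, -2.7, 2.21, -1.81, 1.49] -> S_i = 3.29*(-0.82)^i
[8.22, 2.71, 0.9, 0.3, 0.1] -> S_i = 8.22*0.33^i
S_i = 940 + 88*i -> [940, 1028, 1116, 1204, 1292]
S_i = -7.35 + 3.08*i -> [-7.35, -4.27, -1.19, 1.89, 4.97]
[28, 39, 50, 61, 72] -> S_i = 28 + 11*i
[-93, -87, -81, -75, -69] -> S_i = -93 + 6*i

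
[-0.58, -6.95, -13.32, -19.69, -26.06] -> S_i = -0.58 + -6.37*i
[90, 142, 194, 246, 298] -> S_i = 90 + 52*i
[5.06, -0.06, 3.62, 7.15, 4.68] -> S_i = Random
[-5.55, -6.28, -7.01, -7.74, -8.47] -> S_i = -5.55 + -0.73*i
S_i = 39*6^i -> [39, 234, 1404, 8424, 50544]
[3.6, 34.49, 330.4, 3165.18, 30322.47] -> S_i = 3.60*9.58^i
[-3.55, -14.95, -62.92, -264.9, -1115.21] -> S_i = -3.55*4.21^i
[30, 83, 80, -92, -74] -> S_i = Random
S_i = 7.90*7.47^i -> [7.9, 59.01, 440.83, 3292.98, 24598.55]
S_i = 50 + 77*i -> [50, 127, 204, 281, 358]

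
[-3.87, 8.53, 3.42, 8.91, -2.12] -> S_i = Random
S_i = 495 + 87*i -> [495, 582, 669, 756, 843]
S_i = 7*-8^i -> [7, -56, 448, -3584, 28672]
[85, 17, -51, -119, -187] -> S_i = 85 + -68*i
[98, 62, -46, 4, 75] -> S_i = Random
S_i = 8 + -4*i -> [8, 4, 0, -4, -8]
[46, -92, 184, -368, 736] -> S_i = 46*-2^i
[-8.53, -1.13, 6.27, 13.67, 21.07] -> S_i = -8.53 + 7.40*i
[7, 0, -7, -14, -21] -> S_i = 7 + -7*i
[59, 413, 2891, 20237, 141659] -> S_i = 59*7^i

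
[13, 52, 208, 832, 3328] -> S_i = 13*4^i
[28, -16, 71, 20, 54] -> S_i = Random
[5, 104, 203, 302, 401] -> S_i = 5 + 99*i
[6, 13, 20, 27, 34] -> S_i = 6 + 7*i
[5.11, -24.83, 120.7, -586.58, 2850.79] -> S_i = 5.11*(-4.86)^i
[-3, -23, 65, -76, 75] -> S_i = Random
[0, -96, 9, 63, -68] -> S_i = Random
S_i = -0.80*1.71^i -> [-0.8, -1.37, -2.34, -4.0, -6.84]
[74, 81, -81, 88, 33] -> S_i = Random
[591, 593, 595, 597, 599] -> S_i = 591 + 2*i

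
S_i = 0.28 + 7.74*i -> [0.28, 8.02, 15.76, 23.5, 31.24]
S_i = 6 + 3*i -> [6, 9, 12, 15, 18]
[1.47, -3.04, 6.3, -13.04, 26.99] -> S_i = 1.47*(-2.07)^i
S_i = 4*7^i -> [4, 28, 196, 1372, 9604]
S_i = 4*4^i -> [4, 16, 64, 256, 1024]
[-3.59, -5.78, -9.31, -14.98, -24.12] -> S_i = -3.59*1.61^i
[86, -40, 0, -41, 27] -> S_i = Random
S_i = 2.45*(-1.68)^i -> [2.45, -4.12, 6.91, -11.62, 19.52]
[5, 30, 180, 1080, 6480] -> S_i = 5*6^i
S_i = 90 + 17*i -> [90, 107, 124, 141, 158]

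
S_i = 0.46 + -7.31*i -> [0.46, -6.85, -14.16, -21.47, -28.78]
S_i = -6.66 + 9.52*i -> [-6.66, 2.86, 12.38, 21.9, 31.42]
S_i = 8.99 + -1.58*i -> [8.99, 7.41, 5.83, 4.25, 2.67]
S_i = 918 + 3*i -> [918, 921, 924, 927, 930]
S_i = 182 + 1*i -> [182, 183, 184, 185, 186]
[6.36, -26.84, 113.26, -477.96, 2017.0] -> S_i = 6.36*(-4.22)^i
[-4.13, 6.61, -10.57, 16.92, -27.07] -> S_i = -4.13*(-1.60)^i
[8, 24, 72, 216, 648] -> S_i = 8*3^i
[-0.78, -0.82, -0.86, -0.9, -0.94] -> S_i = -0.78 + -0.04*i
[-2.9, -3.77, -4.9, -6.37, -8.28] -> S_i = -2.90*1.30^i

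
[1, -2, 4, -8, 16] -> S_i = 1*-2^i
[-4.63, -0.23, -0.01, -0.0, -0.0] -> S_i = -4.63*0.05^i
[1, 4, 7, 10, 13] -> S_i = 1 + 3*i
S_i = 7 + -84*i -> [7, -77, -161, -245, -329]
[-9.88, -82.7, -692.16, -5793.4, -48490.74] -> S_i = -9.88*8.37^i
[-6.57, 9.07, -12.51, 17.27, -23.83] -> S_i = -6.57*(-1.38)^i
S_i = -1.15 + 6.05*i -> [-1.15, 4.9, 10.95, 17.0, 23.05]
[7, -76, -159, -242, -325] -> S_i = 7 + -83*i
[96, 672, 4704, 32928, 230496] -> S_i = 96*7^i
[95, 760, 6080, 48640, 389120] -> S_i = 95*8^i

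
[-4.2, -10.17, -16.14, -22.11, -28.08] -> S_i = -4.20 + -5.97*i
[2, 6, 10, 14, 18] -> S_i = 2 + 4*i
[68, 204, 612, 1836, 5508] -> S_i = 68*3^i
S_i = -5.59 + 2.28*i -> [-5.59, -3.31, -1.03, 1.25, 3.53]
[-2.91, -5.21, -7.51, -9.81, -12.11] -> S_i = -2.91 + -2.30*i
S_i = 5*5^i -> [5, 25, 125, 625, 3125]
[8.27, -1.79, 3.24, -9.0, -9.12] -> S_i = Random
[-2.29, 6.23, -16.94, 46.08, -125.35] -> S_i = -2.29*(-2.72)^i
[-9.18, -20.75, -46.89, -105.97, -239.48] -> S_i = -9.18*2.26^i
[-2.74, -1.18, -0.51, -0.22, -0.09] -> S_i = -2.74*0.43^i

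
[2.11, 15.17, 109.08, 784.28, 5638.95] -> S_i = 2.11*7.19^i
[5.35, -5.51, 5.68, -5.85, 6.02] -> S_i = 5.35*(-1.03)^i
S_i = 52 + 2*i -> [52, 54, 56, 58, 60]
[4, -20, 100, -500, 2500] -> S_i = 4*-5^i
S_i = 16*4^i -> [16, 64, 256, 1024, 4096]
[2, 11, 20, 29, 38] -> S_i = 2 + 9*i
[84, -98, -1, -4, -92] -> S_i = Random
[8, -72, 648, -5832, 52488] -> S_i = 8*-9^i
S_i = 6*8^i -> [6, 48, 384, 3072, 24576]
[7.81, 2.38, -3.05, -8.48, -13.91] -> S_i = 7.81 + -5.43*i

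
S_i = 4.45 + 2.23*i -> [4.45, 6.68, 8.91, 11.14, 13.37]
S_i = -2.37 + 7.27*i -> [-2.37, 4.9, 12.17, 19.44, 26.71]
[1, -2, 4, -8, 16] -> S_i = 1*-2^i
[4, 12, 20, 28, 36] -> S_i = 4 + 8*i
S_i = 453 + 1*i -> [453, 454, 455, 456, 457]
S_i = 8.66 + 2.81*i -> [8.66, 11.47, 14.28, 17.09, 19.9]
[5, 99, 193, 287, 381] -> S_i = 5 + 94*i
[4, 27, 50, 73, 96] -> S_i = 4 + 23*i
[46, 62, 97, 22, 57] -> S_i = Random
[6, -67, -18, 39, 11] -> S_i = Random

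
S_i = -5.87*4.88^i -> [-5.87, -28.65, -139.79, -682.18, -3329.03]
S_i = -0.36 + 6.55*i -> [-0.36, 6.19, 12.74, 19.29, 25.84]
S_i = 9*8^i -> [9, 72, 576, 4608, 36864]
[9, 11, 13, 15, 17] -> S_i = 9 + 2*i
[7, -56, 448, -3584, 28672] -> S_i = 7*-8^i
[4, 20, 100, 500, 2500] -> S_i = 4*5^i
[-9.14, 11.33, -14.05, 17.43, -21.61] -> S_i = -9.14*(-1.24)^i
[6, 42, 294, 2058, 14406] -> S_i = 6*7^i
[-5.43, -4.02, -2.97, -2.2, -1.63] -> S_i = -5.43*0.74^i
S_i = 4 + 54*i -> [4, 58, 112, 166, 220]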